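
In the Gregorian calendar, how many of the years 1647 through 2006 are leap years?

87

Multiples of 4 in [1647,2006]: 90.
Of those, multiples of 100: 4 (not leap unless ÷400).
Multiples of 400: 1.
Leap years = 90 − 4 + 1 = 87.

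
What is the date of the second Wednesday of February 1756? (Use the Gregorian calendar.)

February 1, 1756 is a Sunday.
The first Wednesday is therefore February 4 (3 days later).
The second Wednesday is 4 + 1×7 = February 11.

February 11, 1756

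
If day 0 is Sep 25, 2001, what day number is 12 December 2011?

Sep 25, 2001 → Sep 25, 2002: 365 days.
Sep 25, 2002 → Sep 25, 2003: 365 days.
Sep 25, 2003 → Sep 25, 2004: 366 days (Feb 29, 2004 is in that span).
Sep 25, 2004 → Sep 25, 2005: 365 days.
Sep 25, 2005 → Sep 25, 2006: 365 days.
Sep 25, 2006 → Sep 25, 2007: 365 days.
Sep 25, 2007 → Sep 25, 2008: 366 days (Feb 29, 2008 is in that span).
Sep 25, 2008 → Sep 25, 2009: 365 days.
Sep 25, 2009 → Sep 25, 2010: 365 days.
Sep 25, 2010 → Sep 25, 2011: 365 days.
Sep 25, 2011 → Oct 25, 2011: 30 days (September has 30).
Oct 25, 2011 → Nov 25, 2011: 31 days (October has 31).
Nov 25, 2011 → Dec 12, 2011: 17 days.
Total: 3730 days.

3730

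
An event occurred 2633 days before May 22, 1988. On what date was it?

−366 (one year; includes Feb 29, 1988) → May 22, 1987 (2267 left).
−365 (one year) → May 22, 1986 (1902 left).
−365 (one year) → May 22, 1985 (1537 left).
−365 (one year) → May 22, 1984 (1172 left).
−366 (one year; includes Feb 29, 1984) → May 22, 1983 (806 left).
−365 (one year) → May 22, 1982 (441 left).
−365 (one year) → May 22, 1981 (76 left).
−22 → Apr 30, 1981 (end of Apr, 30 days; 54 left).
−30 → Mar 31, 1981 (end of Mar, 31 days; 24 left).
−24 → Mar 7, 1981.

March 7, 1981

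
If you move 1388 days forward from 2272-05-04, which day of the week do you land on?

First find the weekday of May 4, 2272. Doomsday rule: the anchor day for the 2200s is Friday. For year 72: 72÷12 = 6 r 0, and 0÷4 = 0, so 6+0+0 = 6.
Friday + 6 ≡ Thursday — that's 2272's doomsday.
In May the doomsday date is May 9.
May 4 is 5 days before May 9; 5 mod 7 = 5, so Thursday − 5 = Saturday.
1388 mod 7 = 2, so 1388 days after a Saturday is Saturday + 2 = Monday.

Monday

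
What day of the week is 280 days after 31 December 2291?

Thursday

Dec 31, 2291 is a Thursday.
280 mod 7 = 0, so 280 days after a Thursday is Thursday + 0 = Thursday.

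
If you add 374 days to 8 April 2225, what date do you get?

Apr has 30 days: +23 → May 1, 2225 (351 left).
May has 31 days: +31 → Jun 1, 2225 (320 left).
Jun has 30 days: +30 → Jul 1, 2225 (290 left).
Jul has 31 days: +31 → Aug 1, 2225 (259 left).
Aug has 31 days: +31 → Sep 1, 2225 (228 left).
Sep has 30 days: +30 → Oct 1, 2225 (198 left).
Oct has 31 days: +31 → Nov 1, 2225 (167 left).
Nov has 30 days: +30 → Dec 1, 2225 (137 left).
Dec has 31 days: +31 → Jan 1, 2226 (106 left).
Jan has 31 days: +31 → Feb 1, 2226 (75 left).
Feb has 28 days: +28 → Mar 1, 2226 (47 left).
Mar has 31 days: +31 → Apr 1, 2226 (16 left).
+16 → Apr 17, 2226.

April 17, 2226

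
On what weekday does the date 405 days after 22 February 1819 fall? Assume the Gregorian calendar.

First find the weekday of Feb 22, 1819. Doomsday rule: the anchor day for the 1800s is Friday. For year 19: 19÷12 = 1 r 7, and 7÷4 = 1, so 1+7+1 = 9.
Friday + 9 ≡ Sunday — that's 1819's doomsday.
In February the doomsday date is Feb 28 (1819 is not a leap year).
Feb 22 is 6 days before Feb 28; 6 mod 7 = 6, so Sunday − 6 = Monday.
405 mod 7 = 6, so 405 days after a Monday is Monday + 6 = Sunday.

Sunday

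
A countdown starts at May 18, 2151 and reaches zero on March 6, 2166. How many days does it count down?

5406

May 18, 2151 → May 18, 2152: 366 days (Feb 29, 2152 is in that span).
May 18, 2152 → May 18, 2153: 365 days.
May 18, 2153 → May 18, 2154: 365 days.
May 18, 2154 → May 18, 2155: 365 days.
May 18, 2155 → May 18, 2156: 366 days (Feb 29, 2156 is in that span).
May 18, 2156 → May 18, 2157: 365 days.
May 18, 2157 → May 18, 2158: 365 days.
May 18, 2158 → May 18, 2159: 365 days.
May 18, 2159 → May 18, 2160: 366 days (Feb 29, 2160 is in that span).
May 18, 2160 → May 18, 2161: 365 days.
May 18, 2161 → May 18, 2162: 365 days.
May 18, 2162 → May 18, 2163: 365 days.
May 18, 2163 → May 18, 2164: 366 days (Feb 29, 2164 is in that span).
May 18, 2164 → May 18, 2165: 365 days.
May 18, 2165 → Jun 18, 2165: 31 days (May has 31).
Jun 18, 2165 → Jul 18, 2165: 30 days (June has 30).
Jul 18, 2165 → Aug 18, 2165: 31 days (July has 31).
Aug 18, 2165 → Sep 18, 2165: 31 days (August has 31).
Sep 18, 2165 → Oct 18, 2165: 30 days (September has 30).
Oct 18, 2165 → Nov 18, 2165: 31 days (October has 31).
Nov 18, 2165 → Dec 18, 2165: 30 days (November has 30).
Dec 18, 2165 → Jan 18, 2166: 31 days (December has 31).
Jan 18, 2166 → Feb 18, 2166: 31 days (January has 31).
Feb 18, 2166 → Mar 6, 2166: 16 days.
Total: 5406 days.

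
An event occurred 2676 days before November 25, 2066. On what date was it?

July 29, 2059

−365 (one year) → Nov 25, 2065 (2311 left).
−365 (one year) → Nov 25, 2064 (1946 left).
−366 (one year; includes Feb 29, 2064) → Nov 25, 2063 (1580 left).
−365 (one year) → Nov 25, 2062 (1215 left).
−365 (one year) → Nov 25, 2061 (850 left).
−365 (one year) → Nov 25, 2060 (485 left).
−366 (one year; includes Feb 29, 2060) → Nov 25, 2059 (119 left).
−25 → Oct 31, 2059 (end of Oct, 31 days; 94 left).
−31 → Sep 30, 2059 (end of Sep, 30 days; 63 left).
−30 → Aug 31, 2059 (end of Aug, 31 days; 33 left).
−31 → Jul 31, 2059 (end of Jul, 31 days; 2 left).
−2 → Jul 29, 2059.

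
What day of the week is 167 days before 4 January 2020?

Jan 4, 2020 is a Saturday.
167 mod 7 = 6, so 167 days before a Saturday is Saturday − 6 = Sunday.

Sunday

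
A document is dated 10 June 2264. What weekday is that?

Friday

Doomsday rule: the anchor day for the 2200s is Friday. For year 64: 64÷12 = 5 r 4, and 4÷4 = 1, so 5+4+1 = 10.
Friday + 10 ≡ Monday — that's 2264's doomsday.
In June the doomsday date is Jun 6.
Jun 10 is 4 days after Jun 6; 4 mod 7 = 4, so Monday + 4 = Friday.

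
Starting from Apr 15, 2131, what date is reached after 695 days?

March 10, 2133

+366 (one year; includes Feb 29, 2132) → Apr 15, 2132 (329 left).
Apr has 30 days: +16 → May 1, 2132 (313 left).
May has 31 days: +31 → Jun 1, 2132 (282 left).
Jun has 30 days: +30 → Jul 1, 2132 (252 left).
Jul has 31 days: +31 → Aug 1, 2132 (221 left).
Aug has 31 days: +31 → Sep 1, 2132 (190 left).
Sep has 30 days: +30 → Oct 1, 2132 (160 left).
Oct has 31 days: +31 → Nov 1, 2132 (129 left).
Nov has 30 days: +30 → Dec 1, 2132 (99 left).
Dec has 31 days: +31 → Jan 1, 2133 (68 left).
Jan has 31 days: +31 → Feb 1, 2133 (37 left).
Feb has 28 days: +28 → Mar 1, 2133 (9 left).
+9 → Mar 10, 2133.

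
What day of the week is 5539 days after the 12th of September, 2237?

Sep 12, 2237 is a Tuesday.
5539 mod 7 = 2, so 5539 days after a Tuesday is Tuesday + 2 = Thursday.

Thursday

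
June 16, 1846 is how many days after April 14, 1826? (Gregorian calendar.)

Apr 14, 1826 → Apr 14, 1827: 365 days.
Apr 14, 1827 → Apr 14, 1828: 366 days (Feb 29, 1828 is in that span).
Apr 14, 1828 → Apr 14, 1829: 365 days.
Apr 14, 1829 → Apr 14, 1830: 365 days.
Apr 14, 1830 → Apr 14, 1831: 365 days.
Apr 14, 1831 → Apr 14, 1832: 366 days (Feb 29, 1832 is in that span).
Apr 14, 1832 → Apr 14, 1833: 365 days.
Apr 14, 1833 → Apr 14, 1834: 365 days.
Apr 14, 1834 → Apr 14, 1835: 365 days.
Apr 14, 1835 → Apr 14, 1836: 366 days (Feb 29, 1836 is in that span).
Apr 14, 1836 → Apr 14, 1837: 365 days.
Apr 14, 1837 → Apr 14, 1838: 365 days.
Apr 14, 1838 → Apr 14, 1839: 365 days.
Apr 14, 1839 → Apr 14, 1840: 366 days (Feb 29, 1840 is in that span).
Apr 14, 1840 → Apr 14, 1841: 365 days.
Apr 14, 1841 → Apr 14, 1842: 365 days.
Apr 14, 1842 → Apr 14, 1843: 365 days.
Apr 14, 1843 → Apr 14, 1844: 366 days (Feb 29, 1844 is in that span).
Apr 14, 1844 → Apr 14, 1845: 365 days.
Apr 14, 1845 → Apr 14, 1846: 365 days.
Apr 14, 1846 → May 14, 1846: 30 days (April has 30).
May 14, 1846 → Jun 14, 1846: 31 days (May has 31).
Jun 14, 1846 → Jun 16, 1846: 2 days.
Total: 7368 days.

7368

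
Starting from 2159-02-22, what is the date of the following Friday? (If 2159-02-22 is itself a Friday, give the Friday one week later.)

Feb 22, 2159 is a Thursday.
From Thursday to the next Friday is 1 day.
Feb 22, 2159 + 1 = Feb 23, 2159.

February 23, 2159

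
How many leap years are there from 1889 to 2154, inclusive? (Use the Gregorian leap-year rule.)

64

Multiples of 4 in [1889,2154]: 66.
Of those, multiples of 100: 3 (not leap unless ÷400).
Multiples of 400: 1.
Leap years = 66 − 3 + 1 = 64.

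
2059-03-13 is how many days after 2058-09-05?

Sep 5, 2058 → Oct 5, 2058: 30 days (September has 30).
Oct 5, 2058 → Nov 5, 2058: 31 days (October has 31).
Nov 5, 2058 → Dec 5, 2058: 30 days (November has 30).
Dec 5, 2058 → Jan 5, 2059: 31 days (December has 31).
Jan 5, 2059 → Feb 5, 2059: 31 days (January has 31).
Feb 5, 2059 → Mar 5, 2059: 28 days (February has 28).
Mar 5, 2059 → Mar 13, 2059: 8 days.
Total: 189 days.

189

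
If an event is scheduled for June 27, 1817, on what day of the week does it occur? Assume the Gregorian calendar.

Doomsday rule: the anchor day for the 1800s is Friday. For year 17: 17÷12 = 1 r 5, and 5÷4 = 1, so 1+5+1 = 7.
Friday + 7 ≡ Friday — that's 1817's doomsday.
In June the doomsday date is Jun 6.
Jun 27 is 21 days after Jun 6; 21 mod 7 = 0, so Friday + 0 = Friday.

Friday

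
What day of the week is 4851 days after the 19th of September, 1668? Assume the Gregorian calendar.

First find the weekday of Sep 19, 1668. Doomsday rule: the anchor day for the 1600s is Tuesday. For year 68: 68÷12 = 5 r 8, and 8÷4 = 2, so 5+8+2 = 15.
Tuesday + 15 ≡ Wednesday — that's 1668's doomsday.
In September the doomsday date is Sep 5.
Sep 19 is 14 days after Sep 5; 14 mod 7 = 0, so Wednesday + 0 = Wednesday.
4851 mod 7 = 0, so 4851 days after a Wednesday is Wednesday + 0 = Wednesday.

Wednesday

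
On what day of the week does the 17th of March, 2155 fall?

Doomsday rule: the anchor day for the 2100s is Sunday. For year 55: 55÷12 = 4 r 7, and 7÷4 = 1, so 4+7+1 = 12.
Sunday + 12 ≡ Friday — that's 2155's doomsday.
In March the doomsday date is Mar 14.
Mar 17 is 3 days after Mar 14; 3 mod 7 = 3, so Friday + 3 = Monday.

Monday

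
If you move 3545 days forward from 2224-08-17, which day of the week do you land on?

Friday

Aug 17, 2224 is a Tuesday.
3545 mod 7 = 3, so 3545 days after a Tuesday is Tuesday + 3 = Friday.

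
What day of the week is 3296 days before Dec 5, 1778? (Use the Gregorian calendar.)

Sunday

Dec 5, 1778 is a Saturday.
3296 mod 7 = 6, so 3296 days before a Saturday is Saturday − 6 = Sunday.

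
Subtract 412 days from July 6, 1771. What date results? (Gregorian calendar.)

−365 (one year) → Jul 6, 1770 (47 left).
−6 → Jun 30, 1770 (end of Jun, 30 days; 41 left).
−30 → May 31, 1770 (end of May, 31 days; 11 left).
−11 → May 20, 1770.

May 20, 1770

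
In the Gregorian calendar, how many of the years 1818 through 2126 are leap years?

Multiples of 4 in [1818,2126]: 77.
Of those, multiples of 100: 3 (not leap unless ÷400).
Multiples of 400: 1.
Leap years = 77 − 3 + 1 = 75.

75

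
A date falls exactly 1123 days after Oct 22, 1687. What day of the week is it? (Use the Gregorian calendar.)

First find the weekday of Oct 22, 1687. Doomsday rule: the anchor day for the 1600s is Tuesday. For year 87: 87÷12 = 7 r 3, and 3÷4 = 0, so 7+3+0 = 10.
Tuesday + 10 ≡ Friday — that's 1687's doomsday.
In October the doomsday date is Oct 10.
Oct 22 is 12 days after Oct 10; 12 mod 7 = 5, so Friday + 5 = Wednesday.
1123 mod 7 = 3, so 1123 days after a Wednesday is Wednesday + 3 = Saturday.

Saturday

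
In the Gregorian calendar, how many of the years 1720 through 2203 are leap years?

Multiples of 4 in [1720,2203]: 121.
Of those, multiples of 100: 5 (not leap unless ÷400).
Multiples of 400: 1.
Leap years = 121 − 5 + 1 = 117.

117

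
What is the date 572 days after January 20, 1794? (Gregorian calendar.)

August 15, 1795

+365 (one year) → Jan 20, 1795 (207 left).
Jan has 31 days: +12 → Feb 1, 1795 (195 left).
Feb has 28 days: +28 → Mar 1, 1795 (167 left).
Mar has 31 days: +31 → Apr 1, 1795 (136 left).
Apr has 30 days: +30 → May 1, 1795 (106 left).
May has 31 days: +31 → Jun 1, 1795 (75 left).
Jun has 30 days: +30 → Jul 1, 1795 (45 left).
Jul has 31 days: +31 → Aug 1, 1795 (14 left).
+14 → Aug 15, 1795.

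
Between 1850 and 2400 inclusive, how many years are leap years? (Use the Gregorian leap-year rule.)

Multiples of 4 in [1850,2400]: 138.
Of those, multiples of 100: 6 (not leap unless ÷400).
Multiples of 400: 2.
Leap years = 138 − 6 + 2 = 134.

134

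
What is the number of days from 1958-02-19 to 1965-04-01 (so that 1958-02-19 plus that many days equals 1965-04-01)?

Feb 19, 1958 → Feb 19, 1959: 365 days.
Feb 19, 1959 → Feb 19, 1960: 365 days.
Feb 19, 1960 → Feb 19, 1961: 366 days (Feb 29, 1960 is in that span).
Feb 19, 1961 → Feb 19, 1962: 365 days.
Feb 19, 1962 → Feb 19, 1963: 365 days.
Feb 19, 1963 → Feb 19, 1964: 365 days.
Feb 19, 1964 → Feb 19, 1965: 366 days (Feb 29, 1964 is in that span).
Feb 19, 1965 → Mar 19, 1965: 28 days (February has 28).
Mar 19, 1965 → Apr 1, 1965: 13 days.
Total: 2598 days.

2598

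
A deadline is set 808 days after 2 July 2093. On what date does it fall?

+365 (one year) → Jul 2, 2094 (443 left).
+365 (one year) → Jul 2, 2095 (78 left).
Jul has 31 days: +30 → Aug 1, 2095 (48 left).
Aug has 31 days: +31 → Sep 1, 2095 (17 left).
+17 → Sep 18, 2095.

September 18, 2095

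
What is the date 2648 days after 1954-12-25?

March 26, 1962

+365 (one year) → Dec 25, 1955 (2283 left).
+366 (one year; includes Feb 29, 1956) → Dec 25, 1956 (1917 left).
+365 (one year) → Dec 25, 1957 (1552 left).
+365 (one year) → Dec 25, 1958 (1187 left).
+365 (one year) → Dec 25, 1959 (822 left).
+366 (one year; includes Feb 29, 1960) → Dec 25, 1960 (456 left).
+365 (one year) → Dec 25, 1961 (91 left).
Dec has 31 days: +7 → Jan 1, 1962 (84 left).
Jan has 31 days: +31 → Feb 1, 1962 (53 left).
Feb has 28 days: +28 → Mar 1, 1962 (25 left).
+25 → Mar 26, 1962.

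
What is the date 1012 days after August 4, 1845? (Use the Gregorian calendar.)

May 12, 1848

+365 (one year) → Aug 4, 1846 (647 left).
+365 (one year) → Aug 4, 1847 (282 left).
Aug has 31 days: +28 → Sep 1, 1847 (254 left).
Sep has 30 days: +30 → Oct 1, 1847 (224 left).
Oct has 31 days: +31 → Nov 1, 1847 (193 left).
Nov has 30 days: +30 → Dec 1, 1847 (163 left).
Dec has 31 days: +31 → Jan 1, 1848 (132 left).
Jan has 31 days: +31 → Feb 1, 1848 (101 left).
Feb has 29 days: +29 → Mar 1, 1848 (72 left).
Mar has 31 days: +31 → Apr 1, 1848 (41 left).
Apr has 30 days: +30 → May 1, 1848 (11 left).
+11 → May 12, 1848.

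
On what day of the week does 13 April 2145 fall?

Tuesday

January 1, 2145 is a Friday.
Jan 1, 2145 → Feb 1, 2145: 31 days (January has 31).
Feb 1, 2145 → Mar 1, 2145: 28 days (February has 28).
Mar 1, 2145 → Apr 1, 2145: 31 days (March has 31).
Apr 1, 2145 → Apr 13, 2145: 12 days.
Total: 102 days.
102 mod 7 = 4, so Friday + 4 = Tuesday.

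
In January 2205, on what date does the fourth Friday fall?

January 25, 2205

January 1, 2205 is a Tuesday.
The first Friday is therefore January 4 (3 days later).
The fourth Friday is 4 + 3×7 = January 25.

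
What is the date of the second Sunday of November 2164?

November 11, 2164

November 1, 2164 is a Thursday.
The first Sunday is therefore November 4 (3 days later).
The second Sunday is 4 + 1×7 = November 11.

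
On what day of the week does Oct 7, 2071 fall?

Wednesday

Doomsday rule: the anchor day for the 2000s is Tuesday. For year 71: 71÷12 = 5 r 11, and 11÷4 = 2, so 5+11+2 = 18.
Tuesday + 18 ≡ Saturday — that's 2071's doomsday.
In October the doomsday date is Oct 10.
Oct 7 is 3 days before Oct 10; 3 mod 7 = 3, so Saturday − 3 = Wednesday.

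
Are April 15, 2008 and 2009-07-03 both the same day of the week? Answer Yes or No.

From Apr 15, 2008 to Jul 3, 2009 is 444 days.
444 mod 7 = 3, so they are different weekdays.
(Apr 15, 2008 is a Tuesday; Jul 3, 2009 is a Friday.)

No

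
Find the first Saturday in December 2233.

December 1, 2233 is a Sunday.
The first Saturday is therefore December 7 (6 days later).

December 7, 2233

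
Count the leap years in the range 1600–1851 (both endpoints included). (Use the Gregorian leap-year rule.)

61

Multiples of 4 in [1600,1851]: 63.
Of those, multiples of 100: 3 (not leap unless ÷400).
Multiples of 400: 1.
Leap years = 63 − 3 + 1 = 61.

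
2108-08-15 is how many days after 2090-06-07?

Jun 7, 2090 → Jun 7, 2091: 365 days.
Jun 7, 2091 → Jun 7, 2092: 366 days (Feb 29, 2092 is in that span).
Jun 7, 2092 → Jun 7, 2093: 365 days.
Jun 7, 2093 → Jun 7, 2094: 365 days.
Jun 7, 2094 → Jun 7, 2095: 365 days.
Jun 7, 2095 → Jun 7, 2096: 366 days (Feb 29, 2096 is in that span).
Jun 7, 2096 → Jun 7, 2097: 365 days.
Jun 7, 2097 → Jun 7, 2098: 365 days.
Jun 7, 2098 → Jun 7, 2099: 365 days.
Jun 7, 2099 → Jun 7, 2100: 365 days.
Jun 7, 2100 → Jun 7, 2101: 365 days.
Jun 7, 2101 → Jun 7, 2102: 365 days.
Jun 7, 2102 → Jun 7, 2103: 365 days.
Jun 7, 2103 → Jun 7, 2104: 366 days (Feb 29, 2104 is in that span).
Jun 7, 2104 → Jun 7, 2105: 365 days.
Jun 7, 2105 → Jun 7, 2106: 365 days.
Jun 7, 2106 → Jun 7, 2107: 365 days.
Jun 7, 2107 → Jun 7, 2108: 366 days (Feb 29, 2108 is in that span).
Jun 7, 2108 → Jul 7, 2108: 30 days (June has 30).
Jul 7, 2108 → Aug 7, 2108: 31 days (July has 31).
Aug 7, 2108 → Aug 15, 2108: 8 days.
Total: 6643 days.

6643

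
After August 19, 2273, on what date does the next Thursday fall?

August 21, 2273

Aug 19, 2273 is a Tuesday.
From Tuesday to the next Thursday is 2 days.
Aug 19, 2273 + 2 = Aug 21, 2273.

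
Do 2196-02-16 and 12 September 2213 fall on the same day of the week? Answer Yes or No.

No

From Feb 16, 2196 to Sep 12, 2213 is 6417 days.
6417 mod 7 = 5, so they are different weekdays.
(Feb 16, 2196 is a Tuesday; Sep 12, 2213 is a Sunday.)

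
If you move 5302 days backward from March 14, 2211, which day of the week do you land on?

Mar 14, 2211 is a Thursday.
5302 mod 7 = 3, so 5302 days before a Thursday is Thursday − 3 = Monday.

Monday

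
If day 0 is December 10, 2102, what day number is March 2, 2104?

448

Dec 10, 2102 → Dec 10, 2103: 365 days.
Dec 10, 2103 → Jan 10, 2104: 31 days (December has 31).
Jan 10, 2104 → Feb 10, 2104: 31 days (January has 31).
Feb 10, 2104 → Mar 2, 2104: 21 days.
Total: 448 days.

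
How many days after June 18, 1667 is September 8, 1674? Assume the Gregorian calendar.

Jun 18, 1667 → Jun 18, 1668: 366 days (Feb 29, 1668 is in that span).
Jun 18, 1668 → Jun 18, 1669: 365 days.
Jun 18, 1669 → Jun 18, 1670: 365 days.
Jun 18, 1670 → Jun 18, 1671: 365 days.
Jun 18, 1671 → Jun 18, 1672: 366 days (Feb 29, 1672 is in that span).
Jun 18, 1672 → Jun 18, 1673: 365 days.
Jun 18, 1673 → Jun 18, 1674: 365 days.
Jun 18, 1674 → Jul 18, 1674: 30 days (June has 30).
Jul 18, 1674 → Aug 18, 1674: 31 days (July has 31).
Aug 18, 1674 → Sep 8, 1674: 21 days.
Total: 2639 days.

2639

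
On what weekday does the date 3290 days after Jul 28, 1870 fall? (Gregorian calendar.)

Jul 28, 1870 is a Thursday.
3290 mod 7 = 0, so 3290 days after a Thursday is Thursday + 0 = Thursday.

Thursday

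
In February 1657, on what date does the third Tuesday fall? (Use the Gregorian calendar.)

February 20, 1657

February 1, 1657 is a Thursday.
The first Tuesday is therefore February 6 (5 days later).
The third Tuesday is 6 + 2×7 = February 20.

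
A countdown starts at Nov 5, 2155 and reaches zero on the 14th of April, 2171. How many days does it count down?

Nov 5, 2155 → Nov 5, 2156: 366 days (Feb 29, 2156 is in that span).
Nov 5, 2156 → Nov 5, 2157: 365 days.
Nov 5, 2157 → Nov 5, 2158: 365 days.
Nov 5, 2158 → Nov 5, 2159: 365 days.
Nov 5, 2159 → Nov 5, 2160: 366 days (Feb 29, 2160 is in that span).
Nov 5, 2160 → Nov 5, 2161: 365 days.
Nov 5, 2161 → Nov 5, 2162: 365 days.
Nov 5, 2162 → Nov 5, 2163: 365 days.
Nov 5, 2163 → Nov 5, 2164: 366 days (Feb 29, 2164 is in that span).
Nov 5, 2164 → Nov 5, 2165: 365 days.
Nov 5, 2165 → Nov 5, 2166: 365 days.
Nov 5, 2166 → Nov 5, 2167: 365 days.
Nov 5, 2167 → Nov 5, 2168: 366 days (Feb 29, 2168 is in that span).
Nov 5, 2168 → Nov 5, 2169: 365 days.
Nov 5, 2169 → Nov 5, 2170: 365 days.
Nov 5, 2170 → Dec 5, 2170: 30 days (November has 30).
Dec 5, 2170 → Jan 5, 2171: 31 days (December has 31).
Jan 5, 2171 → Feb 5, 2171: 31 days (January has 31).
Feb 5, 2171 → Mar 5, 2171: 28 days (February has 28).
Mar 5, 2171 → Apr 5, 2171: 31 days (March has 31).
Apr 5, 2171 → Apr 14, 2171: 9 days.
Total: 5639 days.

5639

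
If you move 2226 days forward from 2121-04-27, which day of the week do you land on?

First find the weekday of Apr 27, 2121. Doomsday rule: the anchor day for the 2100s is Sunday. For year 21: 21÷12 = 1 r 9, and 9÷4 = 2, so 1+9+2 = 12.
Sunday + 12 ≡ Friday — that's 2121's doomsday.
In April the doomsday date is Apr 4.
Apr 27 is 23 days after Apr 4; 23 mod 7 = 2, so Friday + 2 = Sunday.
2226 mod 7 = 0, so 2226 days after a Sunday is Sunday + 0 = Sunday.

Sunday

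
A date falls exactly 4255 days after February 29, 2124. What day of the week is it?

Monday

First find the weekday of Feb 29, 2124. Doomsday rule: the anchor day for the 2100s is Sunday. For year 24: 24÷12 = 2 r 0, and 0÷4 = 0, so 2+0+0 = 2.
Sunday + 2 ≡ Tuesday — that's 2124's doomsday.
In February the doomsday date is Feb 29 (2124 is a leap year (divisible by 4)).
Feb 29 is the doomsday itself: Tuesday.
4255 mod 7 = 6, so 4255 days after a Tuesday is Tuesday + 6 = Monday.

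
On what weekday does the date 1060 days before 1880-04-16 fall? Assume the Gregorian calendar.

Tuesday

First find the weekday of Apr 16, 1880. Doomsday rule: the anchor day for the 1800s is Friday. For year 80: 80÷12 = 6 r 8, and 8÷4 = 2, so 6+8+2 = 16.
Friday + 16 ≡ Sunday — that's 1880's doomsday.
In April the doomsday date is Apr 4.
Apr 16 is 12 days after Apr 4; 12 mod 7 = 5, so Sunday + 5 = Friday.
1060 mod 7 = 3, so 1060 days before a Friday is Friday − 3 = Tuesday.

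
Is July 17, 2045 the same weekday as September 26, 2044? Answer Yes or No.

Yes

From Sep 26, 2044 to Jul 17, 2045 is 294 days.
294 mod 7 = 0, so they are the same weekday.
(Sep 26, 2044 is a Monday; Jul 17, 2045 is a Monday.)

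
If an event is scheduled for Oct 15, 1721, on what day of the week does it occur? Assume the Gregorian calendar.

Doomsday rule: the anchor day for the 1700s is Sunday. For year 21: 21÷12 = 1 r 9, and 9÷4 = 2, so 1+9+2 = 12.
Sunday + 12 ≡ Friday — that's 1721's doomsday.
In October the doomsday date is Oct 10.
Oct 15 is 5 days after Oct 10; 5 mod 7 = 5, so Friday + 5 = Wednesday.

Wednesday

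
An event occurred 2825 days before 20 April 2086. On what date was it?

July 26, 2078

−365 (one year) → Apr 20, 2085 (2460 left).
−365 (one year) → Apr 20, 2084 (2095 left).
−366 (one year; includes Feb 29, 2084) → Apr 20, 2083 (1729 left).
−365 (one year) → Apr 20, 2082 (1364 left).
−365 (one year) → Apr 20, 2081 (999 left).
−365 (one year) → Apr 20, 2080 (634 left).
−366 (one year; includes Feb 29, 2080) → Apr 20, 2079 (268 left).
−20 → Mar 31, 2079 (end of Mar, 31 days; 248 left).
−31 → Feb 28, 2079 (end of Feb, 28 days; 217 left).
−28 → Jan 31, 2079 (end of Jan, 31 days; 189 left).
−31 → Dec 31, 2078 (end of Dec, 31 days; 158 left).
−31 → Nov 30, 2078 (end of Nov, 30 days; 127 left).
−30 → Oct 31, 2078 (end of Oct, 31 days; 97 left).
−31 → Sep 30, 2078 (end of Sep, 30 days; 66 left).
−30 → Aug 31, 2078 (end of Aug, 31 days; 36 left).
−31 → Jul 31, 2078 (end of Jul, 31 days; 5 left).
−5 → Jul 26, 2078.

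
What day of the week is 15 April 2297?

Doomsday rule: the anchor day for the 2200s is Friday. For year 97: 97÷12 = 8 r 1, and 1÷4 = 0, so 8+1+0 = 9.
Friday + 9 ≡ Sunday — that's 2297's doomsday.
In April the doomsday date is Apr 4.
Apr 15 is 11 days after Apr 4; 11 mod 7 = 4, so Sunday + 4 = Thursday.

Thursday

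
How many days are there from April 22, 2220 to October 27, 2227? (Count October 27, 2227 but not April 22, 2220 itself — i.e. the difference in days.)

Apr 22, 2220 → Apr 22, 2221: 365 days.
Apr 22, 2221 → Apr 22, 2222: 365 days.
Apr 22, 2222 → Apr 22, 2223: 365 days.
Apr 22, 2223 → Apr 22, 2224: 366 days (Feb 29, 2224 is in that span).
Apr 22, 2224 → Apr 22, 2225: 365 days.
Apr 22, 2225 → Apr 22, 2226: 365 days.
Apr 22, 2226 → Apr 22, 2227: 365 days.
Apr 22, 2227 → May 22, 2227: 30 days (April has 30).
May 22, 2227 → Jun 22, 2227: 31 days (May has 31).
Jun 22, 2227 → Jul 22, 2227: 30 days (June has 30).
Jul 22, 2227 → Aug 22, 2227: 31 days (July has 31).
Aug 22, 2227 → Sep 22, 2227: 31 days (August has 31).
Sep 22, 2227 → Oct 22, 2227: 30 days (September has 30).
Oct 22, 2227 → Oct 27, 2227: 5 days.
Total: 2744 days.

2744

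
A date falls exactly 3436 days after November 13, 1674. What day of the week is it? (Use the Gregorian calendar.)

First find the weekday of Nov 13, 1674. Doomsday rule: the anchor day for the 1600s is Tuesday. For year 74: 74÷12 = 6 r 2, and 2÷4 = 0, so 6+2+0 = 8.
Tuesday + 8 ≡ Wednesday — that's 1674's doomsday.
In November the doomsday date is Nov 7.
Nov 13 is 6 days after Nov 7; 6 mod 7 = 6, so Wednesday + 6 = Tuesday.
3436 mod 7 = 6, so 3436 days after a Tuesday is Tuesday + 6 = Monday.

Monday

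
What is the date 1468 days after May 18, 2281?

May 25, 2285

+365 (one year) → May 18, 2282 (1103 left).
+365 (one year) → May 18, 2283 (738 left).
+366 (one year; includes Feb 29, 2284) → May 18, 2284 (372 left).
May has 31 days: +14 → Jun 1, 2284 (358 left).
Jun has 30 days: +30 → Jul 1, 2284 (328 left).
Jul has 31 days: +31 → Aug 1, 2284 (297 left).
Aug has 31 days: +31 → Sep 1, 2284 (266 left).
Sep has 30 days: +30 → Oct 1, 2284 (236 left).
Oct has 31 days: +31 → Nov 1, 2284 (205 left).
Nov has 30 days: +30 → Dec 1, 2284 (175 left).
Dec has 31 days: +31 → Jan 1, 2285 (144 left).
Jan has 31 days: +31 → Feb 1, 2285 (113 left).
Feb has 28 days: +28 → Mar 1, 2285 (85 left).
Mar has 31 days: +31 → Apr 1, 2285 (54 left).
Apr has 30 days: +30 → May 1, 2285 (24 left).
+24 → May 25, 2285.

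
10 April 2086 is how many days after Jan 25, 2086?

75

Jan 25, 2086 → Feb 25, 2086: 31 days (January has 31).
Feb 25, 2086 → Mar 25, 2086: 28 days (February has 28).
Mar 25, 2086 → Apr 10, 2086: 16 days.
Total: 75 days.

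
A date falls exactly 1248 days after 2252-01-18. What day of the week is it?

Jan 18, 2252 is a Sunday.
1248 mod 7 = 2, so 1248 days after a Sunday is Sunday + 2 = Tuesday.

Tuesday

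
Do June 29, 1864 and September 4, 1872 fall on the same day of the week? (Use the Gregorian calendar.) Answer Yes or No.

Yes

From Jun 29, 1864 to Sep 4, 1872 is 2989 days.
2989 mod 7 = 0, so they are the same weekday.
(Jun 29, 1864 is a Wednesday; Sep 4, 1872 is a Wednesday.)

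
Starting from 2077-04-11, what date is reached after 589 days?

+365 (one year) → Apr 11, 2078 (224 left).
Apr has 30 days: +20 → May 1, 2078 (204 left).
May has 31 days: +31 → Jun 1, 2078 (173 left).
Jun has 30 days: +30 → Jul 1, 2078 (143 left).
Jul has 31 days: +31 → Aug 1, 2078 (112 left).
Aug has 31 days: +31 → Sep 1, 2078 (81 left).
Sep has 30 days: +30 → Oct 1, 2078 (51 left).
Oct has 31 days: +31 → Nov 1, 2078 (20 left).
+20 → Nov 21, 2078.

November 21, 2078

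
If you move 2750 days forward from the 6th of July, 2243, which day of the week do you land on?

First find the weekday of Jul 6, 2243. Doomsday rule: the anchor day for the 2200s is Friday. For year 43: 43÷12 = 3 r 7, and 7÷4 = 1, so 3+7+1 = 11.
Friday + 11 ≡ Tuesday — that's 2243's doomsday.
In July the doomsday date is Jul 11.
Jul 6 is 5 days before Jul 11; 5 mod 7 = 5, so Tuesday − 5 = Thursday.
2750 mod 7 = 6, so 2750 days after a Thursday is Thursday + 6 = Wednesday.

Wednesday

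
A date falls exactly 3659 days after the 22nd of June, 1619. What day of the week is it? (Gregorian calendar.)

Thursday

First find the weekday of Jun 22, 1619. Doomsday rule: the anchor day for the 1600s is Tuesday. For year 19: 19÷12 = 1 r 7, and 7÷4 = 1, so 1+7+1 = 9.
Tuesday + 9 ≡ Thursday — that's 1619's doomsday.
In June the doomsday date is Jun 6.
Jun 22 is 16 days after Jun 6; 16 mod 7 = 2, so Thursday + 2 = Saturday.
3659 mod 7 = 5, so 3659 days after a Saturday is Saturday + 5 = Thursday.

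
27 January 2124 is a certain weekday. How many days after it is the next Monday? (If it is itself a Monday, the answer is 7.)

Jan 27, 2124 is a Thursday.
From Thursday to the next Monday is 4 days.

4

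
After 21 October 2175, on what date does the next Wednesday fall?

Oct 21, 2175 is a Saturday.
From Saturday to the next Wednesday is 4 days.
Oct 21, 2175 + 4 = Oct 25, 2175.

October 25, 2175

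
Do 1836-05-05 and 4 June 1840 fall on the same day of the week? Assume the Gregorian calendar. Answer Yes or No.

Yes

From May 5, 1836 to Jun 4, 1840 is 1491 days.
1491 mod 7 = 0, so they are the same weekday.
(May 5, 1836 is a Thursday; Jun 4, 1840 is a Thursday.)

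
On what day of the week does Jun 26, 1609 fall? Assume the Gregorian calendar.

Doomsday rule: the anchor day for the 1600s is Tuesday. For year 09: 9÷12 = 0 r 9, and 9÷4 = 2, so 0+9+2 = 11.
Tuesday + 11 ≡ Saturday — that's 1609's doomsday.
In June the doomsday date is Jun 6.
Jun 26 is 20 days after Jun 6; 20 mod 7 = 6, so Saturday + 6 = Friday.

Friday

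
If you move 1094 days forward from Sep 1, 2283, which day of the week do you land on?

Monday

First find the weekday of Sep 1, 2283. Doomsday rule: the anchor day for the 2200s is Friday. For year 83: 83÷12 = 6 r 11, and 11÷4 = 2, so 6+11+2 = 19.
Friday + 19 ≡ Wednesday — that's 2283's doomsday.
In September the doomsday date is Sep 5.
Sep 1 is 4 days before Sep 5; 4 mod 7 = 4, so Wednesday − 4 = Saturday.
1094 mod 7 = 2, so 1094 days after a Saturday is Saturday + 2 = Monday.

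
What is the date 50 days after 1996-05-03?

June 22, 1996

May has 31 days: +29 → Jun 1, 1996 (21 left).
+21 → Jun 22, 1996.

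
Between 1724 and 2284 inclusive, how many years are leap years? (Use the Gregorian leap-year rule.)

Multiples of 4 in [1724,2284]: 141.
Of those, multiples of 100: 5 (not leap unless ÷400).
Multiples of 400: 1.
Leap years = 141 − 5 + 1 = 137.

137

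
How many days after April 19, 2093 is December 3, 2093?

Apr 19, 2093 → May 19, 2093: 30 days (April has 30).
May 19, 2093 → Jun 19, 2093: 31 days (May has 31).
Jun 19, 2093 → Jul 19, 2093: 30 days (June has 30).
Jul 19, 2093 → Aug 19, 2093: 31 days (July has 31).
Aug 19, 2093 → Sep 19, 2093: 31 days (August has 31).
Sep 19, 2093 → Oct 19, 2093: 30 days (September has 30).
Oct 19, 2093 → Nov 19, 2093: 31 days (October has 31).
Nov 19, 2093 → Dec 3, 2093: 14 days.
Total: 228 days.

228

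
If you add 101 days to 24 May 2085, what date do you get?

September 2, 2085

May has 31 days: +8 → Jun 1, 2085 (93 left).
Jun has 30 days: +30 → Jul 1, 2085 (63 left).
Jul has 31 days: +31 → Aug 1, 2085 (32 left).
Aug has 31 days: +31 → Sep 1, 2085 (1 left).
+1 → Sep 2, 2085.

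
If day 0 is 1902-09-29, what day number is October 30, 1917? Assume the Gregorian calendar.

Sep 29, 1902 → Sep 29, 1903: 365 days.
Sep 29, 1903 → Sep 29, 1904: 366 days (Feb 29, 1904 is in that span).
Sep 29, 1904 → Sep 29, 1905: 365 days.
Sep 29, 1905 → Sep 29, 1906: 365 days.
Sep 29, 1906 → Sep 29, 1907: 365 days.
Sep 29, 1907 → Sep 29, 1908: 366 days (Feb 29, 1908 is in that span).
Sep 29, 1908 → Sep 29, 1909: 365 days.
Sep 29, 1909 → Sep 29, 1910: 365 days.
Sep 29, 1910 → Sep 29, 1911: 365 days.
Sep 29, 1911 → Sep 29, 1912: 366 days (Feb 29, 1912 is in that span).
Sep 29, 1912 → Sep 29, 1913: 365 days.
Sep 29, 1913 → Sep 29, 1914: 365 days.
Sep 29, 1914 → Sep 29, 1915: 365 days.
Sep 29, 1915 → Sep 29, 1916: 366 days (Feb 29, 1916 is in that span).
Sep 29, 1916 → Oct 29, 1916: 30 days (September has 30).
Oct 29, 1916 → Nov 29, 1916: 31 days (October has 31).
Nov 29, 1916 → Dec 29, 1916: 30 days (November has 30).
Dec 29, 1916 → Jan 29, 1917: 31 days (December has 31).
Jan 29, 1917 → Feb 28, 1917: 30 days (January has 31).
Feb 28, 1917 → Mar 28, 1917: 28 days (February has 28).
Mar 28, 1917 → Apr 28, 1917: 31 days (March has 31).
Apr 28, 1917 → May 28, 1917: 30 days (April has 30).
May 28, 1917 → Jun 28, 1917: 31 days (May has 31).
Jun 28, 1917 → Jul 28, 1917: 30 days (June has 30).
Jul 28, 1917 → Aug 28, 1917: 31 days (July has 31).
Aug 28, 1917 → Sep 28, 1917: 31 days (August has 31).
Sep 28, 1917 → Oct 28, 1917: 30 days (September has 30).
Oct 28, 1917 → Oct 30, 1917: 2 days.
Total: 5510 days.

5510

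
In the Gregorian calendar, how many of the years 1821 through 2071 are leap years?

61

Multiples of 4 in [1821,2071]: 62.
Of those, multiples of 100: 2 (not leap unless ÷400).
Multiples of 400: 1.
Leap years = 62 − 2 + 1 = 61.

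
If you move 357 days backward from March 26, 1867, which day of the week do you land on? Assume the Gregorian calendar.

Tuesday

Mar 26, 1867 is a Tuesday.
357 mod 7 = 0, so 357 days before a Tuesday is Tuesday − 0 = Tuesday.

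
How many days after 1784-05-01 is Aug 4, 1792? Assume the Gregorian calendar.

May 1, 1784 → May 1, 1785: 365 days.
May 1, 1785 → May 1, 1786: 365 days.
May 1, 1786 → May 1, 1787: 365 days.
May 1, 1787 → May 1, 1788: 366 days (Feb 29, 1788 is in that span).
May 1, 1788 → May 1, 1789: 365 days.
May 1, 1789 → May 1, 1790: 365 days.
May 1, 1790 → May 1, 1791: 365 days.
May 1, 1791 → May 1, 1792: 366 days (Feb 29, 1792 is in that span).
May 1, 1792 → Jun 1, 1792: 31 days (May has 31).
Jun 1, 1792 → Jul 1, 1792: 30 days (June has 30).
Jul 1, 1792 → Aug 1, 1792: 31 days (July has 31).
Aug 1, 1792 → Aug 4, 1792: 3 days.
Total: 3017 days.

3017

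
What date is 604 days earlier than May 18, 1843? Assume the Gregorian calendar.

−365 (one year) → May 18, 1842 (239 left).
−18 → Apr 30, 1842 (end of Apr, 30 days; 221 left).
−30 → Mar 31, 1842 (end of Mar, 31 days; 191 left).
−31 → Feb 28, 1842 (end of Feb, 28 days; 160 left).
−28 → Jan 31, 1842 (end of Jan, 31 days; 132 left).
−31 → Dec 31, 1841 (end of Dec, 31 days; 101 left).
−31 → Nov 30, 1841 (end of Nov, 30 days; 70 left).
−30 → Oct 31, 1841 (end of Oct, 31 days; 40 left).
−31 → Sep 30, 1841 (end of Sep, 30 days; 9 left).
−9 → Sep 21, 1841.

September 21, 1841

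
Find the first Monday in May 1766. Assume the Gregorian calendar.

May 1, 1766 is a Thursday.
The first Monday is therefore May 5 (4 days later).

May 5, 1766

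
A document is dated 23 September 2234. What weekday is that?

Tuesday

Doomsday rule: the anchor day for the 2200s is Friday. For year 34: 34÷12 = 2 r 10, and 10÷4 = 2, so 2+10+2 = 14.
Friday + 14 ≡ Friday — that's 2234's doomsday.
In September the doomsday date is Sep 5.
Sep 23 is 18 days after Sep 5; 18 mod 7 = 4, so Friday + 4 = Tuesday.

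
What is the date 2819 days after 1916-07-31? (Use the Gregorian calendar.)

April 19, 1924

+365 (one year) → Jul 31, 1917 (2454 left).
+365 (one year) → Jul 31, 1918 (2089 left).
+365 (one year) → Jul 31, 1919 (1724 left).
+366 (one year; includes Feb 29, 1920) → Jul 31, 1920 (1358 left).
+365 (one year) → Jul 31, 1921 (993 left).
+365 (one year) → Jul 31, 1922 (628 left).
+365 (one year) → Jul 31, 1923 (263 left).
Jul has 31 days: +1 → Aug 1, 1923 (262 left).
Aug has 31 days: +31 → Sep 1, 1923 (231 left).
Sep has 30 days: +30 → Oct 1, 1923 (201 left).
Oct has 31 days: +31 → Nov 1, 1923 (170 left).
Nov has 30 days: +30 → Dec 1, 1923 (140 left).
Dec has 31 days: +31 → Jan 1, 1924 (109 left).
Jan has 31 days: +31 → Feb 1, 1924 (78 left).
Feb has 29 days: +29 → Mar 1, 1924 (49 left).
Mar has 31 days: +31 → Apr 1, 1924 (18 left).
+18 → Apr 19, 1924.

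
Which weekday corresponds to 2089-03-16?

Wednesday

Doomsday rule: the anchor day for the 2000s is Tuesday. For year 89: 89÷12 = 7 r 5, and 5÷4 = 1, so 7+5+1 = 13.
Tuesday + 13 ≡ Monday — that's 2089's doomsday.
In March the doomsday date is Mar 14.
Mar 16 is 2 days after Mar 14; 2 mod 7 = 2, so Monday + 2 = Wednesday.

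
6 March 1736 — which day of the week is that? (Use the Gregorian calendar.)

Tuesday

Doomsday rule: the anchor day for the 1700s is Sunday. For year 36: 36÷12 = 3 r 0, and 0÷4 = 0, so 3+0+0 = 3.
Sunday + 3 ≡ Wednesday — that's 1736's doomsday.
In March the doomsday date is Mar 14.
Mar 6 is 8 days before Mar 14; 8 mod 7 = 1, so Wednesday − 1 = Tuesday.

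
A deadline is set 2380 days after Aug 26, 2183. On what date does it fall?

March 2, 2190

+366 (one year; includes Feb 29, 2184) → Aug 26, 2184 (2014 left).
+365 (one year) → Aug 26, 2185 (1649 left).
+365 (one year) → Aug 26, 2186 (1284 left).
+365 (one year) → Aug 26, 2187 (919 left).
+366 (one year; includes Feb 29, 2188) → Aug 26, 2188 (553 left).
+365 (one year) → Aug 26, 2189 (188 left).
Aug has 31 days: +6 → Sep 1, 2189 (182 left).
Sep has 30 days: +30 → Oct 1, 2189 (152 left).
Oct has 31 days: +31 → Nov 1, 2189 (121 left).
Nov has 30 days: +30 → Dec 1, 2189 (91 left).
Dec has 31 days: +31 → Jan 1, 2190 (60 left).
Jan has 31 days: +31 → Feb 1, 2190 (29 left).
Feb has 28 days: +28 → Mar 1, 2190 (1 left).
+1 → Mar 2, 2190.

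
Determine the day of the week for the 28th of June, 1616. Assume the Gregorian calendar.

Doomsday rule: the anchor day for the 1600s is Tuesday. For year 16: 16÷12 = 1 r 4, and 4÷4 = 1, so 1+4+1 = 6.
Tuesday + 6 ≡ Monday — that's 1616's doomsday.
In June the doomsday date is Jun 6.
Jun 28 is 22 days after Jun 6; 22 mod 7 = 1, so Monday + 1 = Tuesday.

Tuesday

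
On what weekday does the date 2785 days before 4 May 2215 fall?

May 4, 2215 is a Thursday.
2785 mod 7 = 6, so 2785 days before a Thursday is Thursday − 6 = Friday.

Friday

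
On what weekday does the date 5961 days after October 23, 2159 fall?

Saturday

First find the weekday of Oct 23, 2159. Doomsday rule: the anchor day for the 2100s is Sunday. For year 59: 59÷12 = 4 r 11, and 11÷4 = 2, so 4+11+2 = 17.
Sunday + 17 ≡ Wednesday — that's 2159's doomsday.
In October the doomsday date is Oct 10.
Oct 23 is 13 days after Oct 10; 13 mod 7 = 6, so Wednesday + 6 = Tuesday.
5961 mod 7 = 4, so 5961 days after a Tuesday is Tuesday + 4 = Saturday.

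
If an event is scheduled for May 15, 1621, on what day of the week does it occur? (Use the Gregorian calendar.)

Saturday

Doomsday rule: the anchor day for the 1600s is Tuesday. For year 21: 21÷12 = 1 r 9, and 9÷4 = 2, so 1+9+2 = 12.
Tuesday + 12 ≡ Sunday — that's 1621's doomsday.
In May the doomsday date is May 9.
May 15 is 6 days after May 9; 6 mod 7 = 6, so Sunday + 6 = Saturday.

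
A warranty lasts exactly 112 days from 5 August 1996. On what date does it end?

Aug has 31 days: +27 → Sep 1, 1996 (85 left).
Sep has 30 days: +30 → Oct 1, 1996 (55 left).
Oct has 31 days: +31 → Nov 1, 1996 (24 left).
+24 → Nov 25, 1996.

November 25, 1996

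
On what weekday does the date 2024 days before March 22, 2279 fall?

Mar 22, 2279 is a Saturday.
2024 mod 7 = 1, so 2024 days before a Saturday is Saturday − 1 = Friday.

Friday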